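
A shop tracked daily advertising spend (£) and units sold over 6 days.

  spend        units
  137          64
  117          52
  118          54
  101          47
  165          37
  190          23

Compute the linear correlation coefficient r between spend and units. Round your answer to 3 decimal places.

-0.737

n = 6, Σx = 828, Σy = 277, Σx² = 119908, Σy² = 13823, Σxy = 36446
nΣxy − ΣxΣy = 218676 − 229356 = -10680
nΣx² − (Σx)² = 719448 − 685584 = 33864; nΣy² − (Σy)² = 82938 − 76729 = 6209
r = -10680 / √(33864 × 6209) = -10680 / 14500.3992 ≈ -0.737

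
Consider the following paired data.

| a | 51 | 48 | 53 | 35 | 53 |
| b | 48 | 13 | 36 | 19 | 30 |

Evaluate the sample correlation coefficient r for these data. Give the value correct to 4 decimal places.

n = 5, Σa = 240, Σb = 146, Σa² = 11748, Σb² = 5030, Σab = 7235
nΣab − ΣaΣb = 36175 − 35040 = 1135
nΣa² − (Σa)² = 58740 − 57600 = 1140; nΣb² − (Σb)² = 25150 − 21316 = 3834
r = 1135 / √(1140 × 3834) = 1135 / 2090.6363 ≈ 0.5429

0.5429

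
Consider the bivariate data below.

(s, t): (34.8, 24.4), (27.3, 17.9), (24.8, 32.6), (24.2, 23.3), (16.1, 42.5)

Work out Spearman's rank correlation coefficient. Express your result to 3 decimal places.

-0.500

Rank s: 5, 4, 3, 2, 1
Rank t: 3, 1, 4, 2, 5
d = rank(s) − rank(t): 2, 3, -1, 0, -4; Σd² = 30
ρ = 1 − 6Σd² / [n(n²−1)] = 1 − 6×30 / (5×24) = 1 − 180/120 ≈ -0.500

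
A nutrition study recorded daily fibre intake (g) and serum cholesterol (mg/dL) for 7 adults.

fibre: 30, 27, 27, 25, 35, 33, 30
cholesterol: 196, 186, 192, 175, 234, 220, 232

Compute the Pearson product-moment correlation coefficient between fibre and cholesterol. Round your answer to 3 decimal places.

0.871

n = 7, Σx = 207, Σy = 1435, Σx² = 6197, Σy² = 297481, Σxy = 42871
nΣxy − ΣxΣy = 300097 − 297045 = 3052
nΣx² − (Σx)² = 43379 − 42849 = 530; nΣy² − (Σy)² = 2082367 − 2059225 = 23142
r = 3052 / √(530 × 23142) = 3052 / 3502.1793 ≈ 0.871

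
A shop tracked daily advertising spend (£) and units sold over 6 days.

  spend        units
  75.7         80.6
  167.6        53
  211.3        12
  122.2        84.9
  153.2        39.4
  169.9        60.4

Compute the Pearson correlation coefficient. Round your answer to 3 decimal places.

n = 6, Σx = 899.9, Σy = 330.3, Σx² = 145737.03, Σy² = 21857.89, Σxy = 44192.64
nΣxy − ΣxΣy = 265155.84 − 297236.97 = -32081.13
nΣx² − (Σx)² = 874422.18 − 809820.01 = 64602.17; nΣy² − (Σy)² = 131147.34 − 109098.09 = 22049.25
r = -32081.13 / √(64602.17 × 22049.25) = -32081.13 / 37741.6136 ≈ -0.850

-0.850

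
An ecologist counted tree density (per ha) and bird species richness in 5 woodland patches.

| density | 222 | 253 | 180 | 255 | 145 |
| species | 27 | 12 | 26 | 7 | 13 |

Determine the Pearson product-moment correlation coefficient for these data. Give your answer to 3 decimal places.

-0.324

n = 5, Σx = 1055, Σy = 85, Σx² = 231743, Σy² = 1767, Σxy = 17380
nΣxy − ΣxΣy = 86900 − 89675 = -2775
nΣx² − (Σx)² = 1158715 − 1113025 = 45690; nΣy² − (Σy)² = 8835 − 7225 = 1610
r = -2775 / √(45690 × 1610) = -2775 / 8576.7651 ≈ -0.324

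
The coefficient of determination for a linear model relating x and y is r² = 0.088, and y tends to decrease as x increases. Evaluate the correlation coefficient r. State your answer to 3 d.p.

|r| = √0.088 = 0.297
The association is negative, so r = −0.297.

-0.297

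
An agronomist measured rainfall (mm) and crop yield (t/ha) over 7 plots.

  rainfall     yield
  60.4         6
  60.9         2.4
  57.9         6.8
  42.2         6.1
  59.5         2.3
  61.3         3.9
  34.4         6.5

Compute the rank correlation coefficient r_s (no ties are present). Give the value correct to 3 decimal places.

Rank rainfall: 5, 6, 3, 2, 4, 7, 1
Rank yield: 4, 2, 7, 5, 1, 3, 6
d = rank(rainfall) − rank(yield): 1, 4, -4, -3, 3, 4, -5; Σd² = 92
ρ = 1 − 6Σd² / [n(n²−1)] = 1 − 6×92 / (7×48) = 1 − 552/336 ≈ -0.643

-0.643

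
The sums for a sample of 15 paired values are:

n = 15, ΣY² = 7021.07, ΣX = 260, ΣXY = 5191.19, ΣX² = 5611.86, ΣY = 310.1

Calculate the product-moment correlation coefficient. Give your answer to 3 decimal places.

-0.224

r = (nΣXY − ΣXΣY) / √[(nΣX² − (ΣX)²)(nΣY² − (ΣY)²)]
Numerator: 15×5191.19 − 260×310.1 = -2758.15
Denominator: √[(84177.9 − 67600)(105316.05 − 96162.01)] = √[16577.9 × 9154.04] = 12318.8782
r = -2758.15 / 12318.8782 ≈ -0.224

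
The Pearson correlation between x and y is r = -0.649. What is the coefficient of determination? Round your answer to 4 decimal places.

r² = (-0.649)² = 0.4212

0.4212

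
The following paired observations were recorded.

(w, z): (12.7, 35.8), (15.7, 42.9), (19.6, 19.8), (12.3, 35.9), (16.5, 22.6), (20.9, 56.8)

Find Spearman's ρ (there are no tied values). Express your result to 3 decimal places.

Rank w: 2, 3, 5, 1, 4, 6
Rank z: 3, 5, 1, 4, 2, 6
d = rank(w) − rank(z): -1, -2, 4, -3, 2, 0; Σd² = 34
ρ = 1 − 6Σd² / [n(n²−1)] = 1 − 6×34 / (6×35) = 1 − 204/210 ≈ 0.029

0.029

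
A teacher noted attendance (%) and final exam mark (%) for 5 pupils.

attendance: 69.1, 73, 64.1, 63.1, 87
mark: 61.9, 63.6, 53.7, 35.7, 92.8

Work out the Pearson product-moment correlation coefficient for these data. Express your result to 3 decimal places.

0.953

n = 5, Σx = 356.3, Σy = 307.7, Σx² = 25763.23, Σy² = 20646.59, Σxy = 22688.53
nΣxy − ΣxΣy = 113442.65 − 109633.51 = 3809.14
nΣx² − (Σx)² = 128816.15 − 126949.69 = 1866.46; nΣy² − (Σy)² = 103232.95 − 94679.29 = 8553.66
r = 3809.14 / √(1866.46 × 8553.66) = 3809.14 / 3995.6306 ≈ 0.953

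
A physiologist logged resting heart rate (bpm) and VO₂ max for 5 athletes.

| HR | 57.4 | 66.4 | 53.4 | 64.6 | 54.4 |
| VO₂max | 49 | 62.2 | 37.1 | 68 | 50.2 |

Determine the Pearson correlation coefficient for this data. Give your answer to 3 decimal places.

n = 5, Σx = 296.2, Σy = 266.5, Σx² = 17687.8, Σy² = 14790.29, Σxy = 16047.5
nΣxy − ΣxΣy = 80237.5 − 78937.3 = 1300.2
nΣx² − (Σx)² = 88439 − 87734.44 = 704.56; nΣy² − (Σy)² = 73951.45 − 71022.25 = 2929.2
r = 1300.2 / √(704.56 × 2929.2) = 1300.2 / 1436.5922 ≈ 0.905

0.905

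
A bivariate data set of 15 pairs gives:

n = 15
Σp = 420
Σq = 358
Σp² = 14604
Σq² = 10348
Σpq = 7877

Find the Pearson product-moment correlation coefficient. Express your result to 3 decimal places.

-0.948

r = (nΣpq − ΣpΣq) / √[(nΣp² − (Σp)²)(nΣq² − (Σq)²)]
Numerator: 15×7877 − 420×358 = -32205
Denominator: √[(219060 − 176400)(155220 − 128164)] = √[42660 × 27056] = 33973.6510
r = -32205 / 33973.6510 ≈ -0.948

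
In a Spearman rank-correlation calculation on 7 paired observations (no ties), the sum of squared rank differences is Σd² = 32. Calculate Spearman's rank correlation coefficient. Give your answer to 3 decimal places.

0.429

ρ = 1 − 6Σd² / [n(n²−1)] = 1 − 6×32 / (7×48)
  = 1 − 192/336 = 1 − 0.5714 ≈ 0.429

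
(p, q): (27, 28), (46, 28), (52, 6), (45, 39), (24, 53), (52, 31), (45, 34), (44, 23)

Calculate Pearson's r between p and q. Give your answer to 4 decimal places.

n = 8, Σp = 335, Σq = 242, Σp² = 14815, Σq² = 8580, Σpq = 9537
nΣpq − ΣpΣq = 76296 − 81070 = -4774
nΣp² − (Σp)² = 118520 − 112225 = 6295; nΣq² − (Σq)² = 68640 − 58564 = 10076
r = -4774 / √(6295 × 10076) = -4774 / 7964.1961 ≈ -0.5994

-0.5994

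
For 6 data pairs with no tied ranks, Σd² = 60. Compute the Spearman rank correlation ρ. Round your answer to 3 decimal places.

-0.714

ρ = 1 − 6Σd² / [n(n²−1)] = 1 − 6×60 / (6×35)
  = 1 − 360/210 = 1 − 1.7143 ≈ -0.714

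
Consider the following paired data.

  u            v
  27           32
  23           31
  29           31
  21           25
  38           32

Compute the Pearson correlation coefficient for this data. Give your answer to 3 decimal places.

n = 5, Σu = 138, Σv = 151, Σu² = 3984, Σv² = 4595, Σuv = 4217
nΣuv − ΣuΣv = 21085 − 20838 = 247
nΣu² − (Σu)² = 19920 − 19044 = 876; nΣv² − (Σv)² = 22975 − 22801 = 174
r = 247 / √(876 × 174) = 247 / 390.4152 ≈ 0.633

0.633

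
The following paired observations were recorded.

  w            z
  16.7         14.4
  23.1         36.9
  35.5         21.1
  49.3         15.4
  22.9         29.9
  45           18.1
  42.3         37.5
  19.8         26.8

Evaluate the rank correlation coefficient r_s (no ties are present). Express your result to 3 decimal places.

Rank w: 1, 4, 5, 8, 3, 7, 6, 2
Rank z: 1, 7, 4, 2, 6, 3, 8, 5
d = rank(w) − rank(z): 0, -3, 1, 6, -3, 4, -2, -3; Σd² = 84
ρ = 1 − 6Σd² / [n(n²−1)] = 1 − 6×84 / (8×63) = 1 − 504/504 ≈ 0.000

0.000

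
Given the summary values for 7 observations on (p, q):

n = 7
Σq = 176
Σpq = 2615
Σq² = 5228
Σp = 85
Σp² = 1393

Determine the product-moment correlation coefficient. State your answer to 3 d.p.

r = (nΣpq − ΣpΣq) / √[(nΣp² − (Σp)²)(nΣq² − (Σq)²)]
Numerator: 7×2615 − 85×176 = 3345
Denominator: √[(9751 − 7225)(36596 − 30976)] = √[2526 × 5620] = 3767.7739
r = 3345 / 3767.7739 ≈ 0.888

0.888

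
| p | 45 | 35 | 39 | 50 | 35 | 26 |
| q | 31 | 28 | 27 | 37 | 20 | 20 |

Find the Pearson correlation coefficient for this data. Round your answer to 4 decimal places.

n = 6, Σp = 230, Σq = 163, Σp² = 9172, Σq² = 4643, Σpq = 6498
nΣpq − ΣpΣq = 38988 − 37490 = 1498
nΣp² − (Σp)² = 55032 − 52900 = 2132; nΣq² − (Σq)² = 27858 − 26569 = 1289
r = 1498 / √(2132 × 1289) = 1498 / 1657.7539 ≈ 0.9036

0.9036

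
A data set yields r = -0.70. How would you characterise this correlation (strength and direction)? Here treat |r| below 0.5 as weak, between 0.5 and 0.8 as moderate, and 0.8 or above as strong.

r = -0.70 < 0 so the relationship is negative.
|r| = 0.70, which falls in the moderate range.

moderate negative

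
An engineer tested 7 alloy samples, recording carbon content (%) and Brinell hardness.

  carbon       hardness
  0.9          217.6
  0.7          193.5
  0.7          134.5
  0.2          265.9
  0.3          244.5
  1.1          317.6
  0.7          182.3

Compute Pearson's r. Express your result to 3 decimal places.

n = 7, Σx = 4.6, Σy = 1555.9, Σx² = 3.62, Σy² = 367468.37, Σxy = 1028.94
nΣxy − ΣxΣy = 7202.58 − 7157.14 = 45.44
nΣx² − (Σx)² = 25.34 − 21.16 = 4.18; nΣy² − (Σy)² = 2572278.59 − 2420824.81 = 151453.78
r = 45.44 / √(4.18 × 151453.78) = 45.44 / 795.6612 ≈ 0.057

0.057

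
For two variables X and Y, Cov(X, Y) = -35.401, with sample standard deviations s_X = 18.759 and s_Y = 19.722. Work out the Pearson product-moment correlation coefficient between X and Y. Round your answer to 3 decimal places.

-0.096

r = Cov(X,Y) / (s_X · s_Y) = -35.401 / (18.759 × 19.722)
  = -35.401 / 369.9650 ≈ -0.096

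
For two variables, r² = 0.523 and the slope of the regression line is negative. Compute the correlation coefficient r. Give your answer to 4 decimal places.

|r| = √0.523 = 0.7232
The association is negative, so r = −0.7232.

-0.7232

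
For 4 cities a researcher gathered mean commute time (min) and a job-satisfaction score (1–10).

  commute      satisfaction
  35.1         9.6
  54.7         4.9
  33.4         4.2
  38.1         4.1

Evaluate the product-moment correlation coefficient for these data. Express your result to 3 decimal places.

-0.233

n = 4, Σx = 161.3, Σy = 22.8, Σx² = 6791.27, Σy² = 150.62, Σxy = 901.48
nΣxy − ΣxΣy = 3605.92 − 3677.64 = -71.72
nΣx² − (Σx)² = 27165.08 − 26017.69 = 1147.39; nΣy² − (Σy)² = 602.48 − 519.84 = 82.64
r = -71.72 / √(1147.39 × 82.64) = -71.72 / 307.9291 ≈ -0.233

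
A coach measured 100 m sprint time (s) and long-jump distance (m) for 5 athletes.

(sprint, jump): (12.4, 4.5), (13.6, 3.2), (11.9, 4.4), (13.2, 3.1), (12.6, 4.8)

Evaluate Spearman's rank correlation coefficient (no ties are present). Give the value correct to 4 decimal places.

-0.5000

Rank sprint: 2, 5, 1, 4, 3
Rank jump: 4, 2, 3, 1, 5
d = rank(sprint) − rank(jump): -2, 3, -2, 3, -2; Σd² = 30
ρ = 1 − 6Σd² / [n(n²−1)] = 1 − 6×30 / (5×24) = 1 − 180/120 ≈ -0.5000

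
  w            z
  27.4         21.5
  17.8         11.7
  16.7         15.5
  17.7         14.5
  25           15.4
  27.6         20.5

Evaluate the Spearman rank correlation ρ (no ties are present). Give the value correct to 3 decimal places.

Rank w: 5, 3, 1, 2, 4, 6
Rank z: 6, 1, 4, 2, 3, 5
d = rank(w) − rank(z): -1, 2, -3, 0, 1, 1; Σd² = 16
ρ = 1 − 6Σd² / [n(n²−1)] = 1 − 6×16 / (6×35) = 1 − 96/210 ≈ 0.543

0.543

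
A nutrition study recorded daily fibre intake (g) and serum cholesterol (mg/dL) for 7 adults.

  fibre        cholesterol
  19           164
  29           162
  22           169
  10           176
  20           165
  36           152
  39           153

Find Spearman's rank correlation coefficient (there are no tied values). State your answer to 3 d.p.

-0.821

Rank fibre: 2, 5, 4, 1, 3, 6, 7
Rank cholesterol: 4, 3, 6, 7, 5, 1, 2
d = rank(fibre) − rank(cholesterol): -2, 2, -2, -6, -2, 5, 5; Σd² = 102
ρ = 1 − 6Σd² / [n(n²−1)] = 1 − 6×102 / (7×48) = 1 − 612/336 ≈ -0.821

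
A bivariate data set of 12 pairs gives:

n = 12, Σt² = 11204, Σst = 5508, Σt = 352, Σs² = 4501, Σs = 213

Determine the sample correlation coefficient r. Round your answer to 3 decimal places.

r = (nΣst − ΣsΣt) / √[(nΣs² − (Σs)²)(nΣt² − (Σt)²)]
Numerator: 12×5508 − 213×352 = -8880
Denominator: √[(54012 − 45369)(134448 − 123904)] = √[8643 × 10544] = 9546.2973
r = -8880 / 9546.2973 ≈ -0.930

-0.930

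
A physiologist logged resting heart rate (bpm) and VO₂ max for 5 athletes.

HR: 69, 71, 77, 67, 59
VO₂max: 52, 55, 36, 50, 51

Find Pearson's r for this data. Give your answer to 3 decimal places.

n = 5, Σx = 343, Σy = 244, Σx² = 23701, Σy² = 12126, Σxy = 16624
nΣxy − ΣxΣy = 83120 − 83692 = -572
nΣx² − (Σx)² = 118505 − 117649 = 856; nΣy² − (Σy)² = 60630 − 59536 = 1094
r = -572 / √(856 × 1094) = -572 / 967.7107 ≈ -0.591

-0.591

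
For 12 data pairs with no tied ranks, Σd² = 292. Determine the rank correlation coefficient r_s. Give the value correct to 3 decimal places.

-0.021

ρ = 1 − 6Σd² / [n(n²−1)] = 1 − 6×292 / (12×143)
  = 1 − 1752/1716 = 1 − 1.0210 ≈ -0.021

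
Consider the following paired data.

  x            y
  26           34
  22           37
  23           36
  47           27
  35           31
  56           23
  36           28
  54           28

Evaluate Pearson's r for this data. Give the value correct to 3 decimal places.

-0.930

n = 8, Σx = 299, Σy = 244, Σx² = 12471, Σy² = 7608, Σxy = 8688
nΣxy − ΣxΣy = 69504 − 72956 = -3452
nΣx² − (Σx)² = 99768 − 89401 = 10367; nΣy² − (Σy)² = 60864 − 59536 = 1328
r = -3452 / √(10367 × 1328) = -3452 / 3710.4415 ≈ -0.930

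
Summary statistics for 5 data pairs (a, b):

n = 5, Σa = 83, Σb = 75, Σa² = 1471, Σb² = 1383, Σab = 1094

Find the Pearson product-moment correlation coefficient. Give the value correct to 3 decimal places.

r = (nΣab − ΣaΣb) / √[(nΣa² − (Σa)²)(nΣb² − (Σb)²)]
Numerator: 5×1094 − 83×75 = -755
Denominator: √[(7355 − 6889)(6915 − 5625)] = √[466 × 1290] = 775.3322
r = -755 / 775.3322 ≈ -0.974

-0.974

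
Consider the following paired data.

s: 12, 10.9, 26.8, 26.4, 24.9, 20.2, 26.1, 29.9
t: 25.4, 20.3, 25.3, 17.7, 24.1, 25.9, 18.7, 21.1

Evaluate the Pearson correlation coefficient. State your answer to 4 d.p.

n = 8, Σs = 177.2, Σt = 178.5, Σs² = 4281.28, Σt² = 4057.15, Σst = 3913.62
nΣst − ΣsΣt = 31308.96 − 31630.2 = -321.24
nΣs² − (Σs)² = 34250.24 − 31399.84 = 2850.4; nΣt² − (Σt)² = 32457.2 − 31862.25 = 594.95
r = -321.24 / √(2850.4 × 594.95) = -321.24 / 1302.2463 ≈ -0.2467

-0.2467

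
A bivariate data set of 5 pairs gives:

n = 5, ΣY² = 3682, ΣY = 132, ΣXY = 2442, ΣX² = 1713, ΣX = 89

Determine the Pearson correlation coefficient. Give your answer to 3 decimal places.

0.580

r = (nΣXY − ΣXΣY) / √[(nΣX² − (ΣX)²)(nΣY² − (ΣY)²)]
Numerator: 5×2442 − 89×132 = 462
Denominator: √[(8565 − 7921)(18410 − 17424)] = √[644 × 986] = 796.8588
r = 462 / 796.8588 ≈ 0.580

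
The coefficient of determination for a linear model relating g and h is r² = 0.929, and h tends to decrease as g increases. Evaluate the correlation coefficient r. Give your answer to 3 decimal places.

|r| = √0.929 = 0.964
The association is negative, so r = −0.964.

-0.964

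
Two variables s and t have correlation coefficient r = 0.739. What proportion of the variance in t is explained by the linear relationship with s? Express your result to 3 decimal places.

0.546

r² = (0.739)² = 0.546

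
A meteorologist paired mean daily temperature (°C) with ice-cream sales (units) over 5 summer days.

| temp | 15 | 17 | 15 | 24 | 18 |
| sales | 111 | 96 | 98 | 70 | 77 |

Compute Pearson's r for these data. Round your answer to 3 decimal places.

n = 5, Σx = 89, Σy = 452, Σx² = 1639, Σy² = 41970, Σxy = 7833
nΣxy − ΣxΣy = 39165 − 40228 = -1063
nΣx² − (Σx)² = 8195 − 7921 = 274; nΣy² − (Σy)² = 209850 − 204304 = 5546
r = -1063 / √(274 × 5546) = -1063 / 1232.7222 ≈ -0.862

-0.862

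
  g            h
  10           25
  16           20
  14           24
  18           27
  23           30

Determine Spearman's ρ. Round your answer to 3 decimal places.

0.600

Rank g: 1, 3, 2, 4, 5
Rank h: 3, 1, 2, 4, 5
d = rank(g) − rank(h): -2, 2, 0, 0, 0; Σd² = 8
ρ = 1 − 6Σd² / [n(n²−1)] = 1 − 6×8 / (5×24) = 1 − 48/120 ≈ 0.600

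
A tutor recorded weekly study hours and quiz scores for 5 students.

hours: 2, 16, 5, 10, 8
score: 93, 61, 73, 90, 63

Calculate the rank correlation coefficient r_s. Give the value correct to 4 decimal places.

Rank hours: 1, 5, 2, 4, 3
Rank score: 5, 1, 3, 4, 2
d = rank(hours) − rank(score): -4, 4, -1, 0, 1; Σd² = 34
ρ = 1 − 6Σd² / [n(n²−1)] = 1 − 6×34 / (5×24) = 1 − 204/120 ≈ -0.7000

-0.7000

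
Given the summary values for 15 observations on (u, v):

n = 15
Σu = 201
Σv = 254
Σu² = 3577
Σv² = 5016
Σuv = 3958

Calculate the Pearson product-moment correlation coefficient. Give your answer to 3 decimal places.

r = (nΣuv − ΣuΣv) / √[(nΣu² − (Σu)²)(nΣv² − (Σv)²)]
Numerator: 15×3958 − 201×254 = 8316
Denominator: √[(53655 − 40401)(75240 − 64516)] = √[13254 × 10724] = 11922.0760
r = 8316 / 11922.0760 ≈ 0.698

0.698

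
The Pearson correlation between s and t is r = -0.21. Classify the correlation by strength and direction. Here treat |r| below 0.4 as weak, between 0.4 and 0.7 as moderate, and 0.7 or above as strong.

weak negative

r = -0.21 < 0 so the relationship is negative.
|r| = 0.21, which falls in the weak range.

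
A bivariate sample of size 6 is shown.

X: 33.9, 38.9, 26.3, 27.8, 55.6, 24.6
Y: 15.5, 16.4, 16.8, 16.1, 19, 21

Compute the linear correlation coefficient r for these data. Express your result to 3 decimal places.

n = 6, ΣX = 207.1, ΣY = 104.8, ΣX² = 7823.47, ΣY² = 1852.66, ΣXY = 3625.83
nΣXY − ΣXΣY = 21754.98 − 21704.08 = 50.9
nΣX² − (ΣX)² = 46940.82 − 42890.41 = 4050.41; nΣY² − (ΣY)² = 11115.96 − 10983.04 = 132.92
r = 50.9 / √(4050.41 × 132.92) = 50.9 / 733.7442 ≈ 0.069

0.069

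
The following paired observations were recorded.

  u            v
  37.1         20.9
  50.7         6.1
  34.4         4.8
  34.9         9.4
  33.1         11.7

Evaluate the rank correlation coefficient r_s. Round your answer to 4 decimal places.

0.0000

Rank u: 4, 5, 2, 3, 1
Rank v: 5, 2, 1, 3, 4
d = rank(u) − rank(v): -1, 3, 1, 0, -3; Σd² = 20
ρ = 1 − 6Σd² / [n(n²−1)] = 1 − 6×20 / (5×24) = 1 − 120/120 ≈ 0.0000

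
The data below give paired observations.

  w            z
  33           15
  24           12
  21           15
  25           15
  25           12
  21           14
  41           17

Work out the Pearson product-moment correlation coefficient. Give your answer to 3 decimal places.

0.630

n = 7, Σw = 190, Σz = 100, Σw² = 5478, Σz² = 1448, Σwz = 2764
nΣwz − ΣwΣz = 19348 − 19000 = 348
nΣw² − (Σw)² = 38346 − 36100 = 2246; nΣz² − (Σz)² = 10136 − 10000 = 136
r = 348 / √(2246 × 136) = 348 / 552.6807 ≈ 0.630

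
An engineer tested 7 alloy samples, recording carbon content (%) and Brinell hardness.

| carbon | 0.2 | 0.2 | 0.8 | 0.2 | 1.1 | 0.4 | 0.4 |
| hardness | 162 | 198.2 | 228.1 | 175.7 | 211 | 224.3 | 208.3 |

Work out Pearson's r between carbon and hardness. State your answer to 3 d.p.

0.607

n = 7, Σx = 3.3, Σy = 1407.6, Σx² = 2.29, Σy² = 286647.72, Σxy = 694.8
nΣxy − ΣxΣy = 4863.6 − 4645.08 = 218.52
nΣx² − (Σx)² = 16.03 − 10.89 = 5.14; nΣy² − (Σy)² = 2006534.04 − 1981337.76 = 25196.28
r = 218.52 / √(5.14 × 25196.28) = 218.52 / 359.8734 ≈ 0.607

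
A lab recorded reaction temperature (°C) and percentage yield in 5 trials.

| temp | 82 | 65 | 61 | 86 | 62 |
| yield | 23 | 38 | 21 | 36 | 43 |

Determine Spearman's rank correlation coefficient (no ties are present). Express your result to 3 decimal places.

Rank temp: 4, 3, 1, 5, 2
Rank yield: 2, 4, 1, 3, 5
d = rank(temp) − rank(yield): 2, -1, 0, 2, -3; Σd² = 18
ρ = 1 − 6Σd² / [n(n²−1)] = 1 − 6×18 / (5×24) = 1 − 108/120 ≈ 0.100

0.100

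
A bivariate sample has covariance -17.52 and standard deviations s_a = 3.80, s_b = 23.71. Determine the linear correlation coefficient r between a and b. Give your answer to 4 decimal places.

r = Cov(a,b) / (s_a · s_b) = -17.52 / (3.80 × 23.71)
  = -17.52 / 90.0980 ≈ -0.1945

-0.1945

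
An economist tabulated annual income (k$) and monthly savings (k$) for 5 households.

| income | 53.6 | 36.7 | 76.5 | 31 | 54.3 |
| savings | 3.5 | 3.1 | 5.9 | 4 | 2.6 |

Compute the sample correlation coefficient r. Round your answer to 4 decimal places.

n = 5, Σx = 252.1, Σy = 19.1, Σx² = 13981.59, Σy² = 79.43, Σxy = 1017.9
nΣxy − ΣxΣy = 5089.5 − 4815.11 = 274.39
nΣx² − (Σx)² = 69907.95 − 63554.41 = 6353.54; nΣy² − (Σy)² = 397.15 − 364.81 = 32.34
r = 274.39 / √(6353.54 × 32.34) = 274.39 / 453.2918 ≈ 0.6053

0.6053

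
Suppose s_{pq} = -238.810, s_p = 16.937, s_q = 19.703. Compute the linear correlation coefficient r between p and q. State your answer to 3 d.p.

r = Cov(p,q) / (s_p · s_q) = -238.810 / (16.937 × 19.703)
  = -238.810 / 333.7097 ≈ -0.716

-0.716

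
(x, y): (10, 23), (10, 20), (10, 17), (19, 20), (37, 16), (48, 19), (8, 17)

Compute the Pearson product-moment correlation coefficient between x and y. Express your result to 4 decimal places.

-0.2509

n = 7, Σx = 142, Σy = 132, Σx² = 4398, Σy² = 2524, Σxy = 2620
nΣxy − ΣxΣy = 18340 − 18744 = -404
nΣx² − (Σx)² = 30786 − 20164 = 10622; nΣy² − (Σy)² = 17668 − 17424 = 244
r = -404 / √(10622 × 244) = -404 / 1609.8969 ≈ -0.2509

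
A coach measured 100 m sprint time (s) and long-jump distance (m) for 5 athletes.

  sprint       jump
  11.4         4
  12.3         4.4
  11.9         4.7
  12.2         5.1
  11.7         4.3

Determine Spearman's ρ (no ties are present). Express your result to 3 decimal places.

0.700

Rank sprint: 1, 5, 3, 4, 2
Rank jump: 1, 3, 4, 5, 2
d = rank(sprint) − rank(jump): 0, 2, -1, -1, 0; Σd² = 6
ρ = 1 − 6Σd² / [n(n²−1)] = 1 − 6×6 / (5×24) = 1 − 36/120 ≈ 0.700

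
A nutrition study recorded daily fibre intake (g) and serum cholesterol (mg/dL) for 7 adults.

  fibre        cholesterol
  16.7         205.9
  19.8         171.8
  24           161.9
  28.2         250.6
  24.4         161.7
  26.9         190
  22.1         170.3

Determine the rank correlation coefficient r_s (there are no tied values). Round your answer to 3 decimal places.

0.107

Rank fibre: 1, 2, 4, 7, 5, 6, 3
Rank cholesterol: 6, 4, 2, 7, 1, 5, 3
d = rank(fibre) − rank(cholesterol): -5, -2, 2, 0, 4, 1, 0; Σd² = 50
ρ = 1 − 6Σd² / [n(n²−1)] = 1 − 6×50 / (7×48) = 1 − 300/336 ≈ 0.107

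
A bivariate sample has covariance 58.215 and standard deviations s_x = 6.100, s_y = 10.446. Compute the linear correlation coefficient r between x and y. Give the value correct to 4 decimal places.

0.9136

r = Cov(x,y) / (s_x · s_y) = 58.215 / (6.100 × 10.446)
  = 58.215 / 63.7206 ≈ 0.9136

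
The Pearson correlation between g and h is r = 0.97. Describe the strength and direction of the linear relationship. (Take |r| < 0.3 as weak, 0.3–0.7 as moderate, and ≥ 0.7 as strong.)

r = 0.97 > 0 so the relationship is positive.
|r| = 0.97, which falls in the strong range.

strong positive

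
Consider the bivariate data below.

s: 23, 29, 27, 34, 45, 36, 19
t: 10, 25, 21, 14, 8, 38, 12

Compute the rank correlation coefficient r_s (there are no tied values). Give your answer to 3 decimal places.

Rank s: 2, 4, 3, 5, 7, 6, 1
Rank t: 2, 6, 5, 4, 1, 7, 3
d = rank(s) − rank(t): 0, -2, -2, 1, 6, -1, -2; Σd² = 50
ρ = 1 − 6Σd² / [n(n²−1)] = 1 − 6×50 / (7×48) = 1 − 300/336 ≈ 0.107

0.107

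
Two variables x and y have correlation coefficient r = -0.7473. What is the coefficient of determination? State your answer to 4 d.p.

0.5585

r² = (-0.7473)² = 0.5585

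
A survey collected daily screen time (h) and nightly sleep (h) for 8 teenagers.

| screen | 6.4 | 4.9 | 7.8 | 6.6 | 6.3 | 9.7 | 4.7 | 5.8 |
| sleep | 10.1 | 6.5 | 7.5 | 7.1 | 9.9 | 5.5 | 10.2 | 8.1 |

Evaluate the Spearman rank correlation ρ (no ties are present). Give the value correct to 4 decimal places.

-0.5238

Rank screen: 5, 2, 7, 6, 4, 8, 1, 3
Rank sleep: 7, 2, 4, 3, 6, 1, 8, 5
d = rank(screen) − rank(sleep): -2, 0, 3, 3, -2, 7, -7, -2; Σd² = 128
ρ = 1 − 6Σd² / [n(n²−1)] = 1 − 6×128 / (8×63) = 1 − 768/504 ≈ -0.5238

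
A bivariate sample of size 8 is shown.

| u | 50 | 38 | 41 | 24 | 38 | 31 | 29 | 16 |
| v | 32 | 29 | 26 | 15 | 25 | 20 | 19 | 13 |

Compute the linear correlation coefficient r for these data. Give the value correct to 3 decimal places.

n = 8, Σu = 267, Σv = 179, Σu² = 9703, Σv² = 4321, Σuv = 6457
nΣuv − ΣuΣv = 51656 − 47793 = 3863
nΣu² − (Σu)² = 77624 − 71289 = 6335; nΣv² − (Σv)² = 34568 − 32041 = 2527
r = 3863 / √(6335 × 2527) = 3863 / 4001.0680 ≈ 0.965

0.965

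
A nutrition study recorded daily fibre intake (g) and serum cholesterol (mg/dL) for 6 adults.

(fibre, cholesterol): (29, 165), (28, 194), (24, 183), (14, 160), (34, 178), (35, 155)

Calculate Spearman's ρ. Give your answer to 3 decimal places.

Rank fibre: 4, 3, 2, 1, 5, 6
Rank cholesterol: 3, 6, 5, 2, 4, 1
d = rank(fibre) − rank(cholesterol): 1, -3, -3, -1, 1, 5; Σd² = 46
ρ = 1 − 6Σd² / [n(n²−1)] = 1 − 6×46 / (6×35) = 1 − 276/210 ≈ -0.314

-0.314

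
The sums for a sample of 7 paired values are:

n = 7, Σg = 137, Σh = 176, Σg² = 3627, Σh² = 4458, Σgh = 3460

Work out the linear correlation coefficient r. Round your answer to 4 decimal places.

r = (nΣgh − ΣgΣh) / √[(nΣg² − (Σg)²)(nΣh² − (Σh)²)]
Numerator: 7×3460 − 137×176 = 108
Denominator: √[(25389 − 18769)(31206 − 30976)] = √[6620 × 230] = 1233.9368
r = 108 / 1233.9368 ≈ 0.0875

0.0875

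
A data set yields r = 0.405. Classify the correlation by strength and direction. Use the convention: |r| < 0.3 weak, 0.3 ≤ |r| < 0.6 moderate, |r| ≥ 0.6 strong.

r = 0.405 > 0 so the relationship is positive.
|r| = 0.405, which falls in the moderate range.

moderate positive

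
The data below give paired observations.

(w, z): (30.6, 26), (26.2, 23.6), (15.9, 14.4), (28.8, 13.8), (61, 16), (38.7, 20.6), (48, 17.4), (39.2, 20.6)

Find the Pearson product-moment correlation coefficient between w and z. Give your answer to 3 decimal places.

-0.088

n = 8, Σw = 288.4, Σz = 152.4, Σw² = 11764.38, Σz² = 3038.24, Σwz = 5456.26
nΣwz − ΣwΣz = 43650.08 − 43952.16 = -302.08
nΣw² − (Σw)² = 94115.04 − 83174.56 = 10940.48; nΣz² − (Σz)² = 24305.92 − 23225.76 = 1080.16
r = -302.08 / √(10940.48 × 1080.16) = -302.08 / 3437.6546 ≈ -0.088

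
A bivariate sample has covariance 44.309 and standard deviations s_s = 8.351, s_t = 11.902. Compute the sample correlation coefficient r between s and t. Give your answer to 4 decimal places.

0.4458

r = Cov(s,t) / (s_s · s_t) = 44.309 / (8.351 × 11.902)
  = 44.309 / 99.3936 ≈ 0.4458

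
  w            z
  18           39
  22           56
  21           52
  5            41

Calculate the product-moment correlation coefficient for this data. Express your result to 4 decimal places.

n = 4, Σw = 66, Σz = 188, Σw² = 1274, Σz² = 9042, Σwz = 3231
nΣwz − ΣwΣz = 12924 − 12408 = 516
nΣw² − (Σw)² = 5096 − 4356 = 740; nΣz² − (Σz)² = 36168 − 35344 = 824
r = 516 / √(740 × 824) = 516 / 780.8713 ≈ 0.6608

0.6608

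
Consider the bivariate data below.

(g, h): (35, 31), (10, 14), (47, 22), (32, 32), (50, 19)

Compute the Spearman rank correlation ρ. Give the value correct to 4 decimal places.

Rank g: 3, 1, 4, 2, 5
Rank h: 4, 1, 3, 5, 2
d = rank(g) − rank(h): -1, 0, 1, -3, 3; Σd² = 20
ρ = 1 − 6Σd² / [n(n²−1)] = 1 − 6×20 / (5×24) = 1 − 120/120 ≈ 0.0000

0.0000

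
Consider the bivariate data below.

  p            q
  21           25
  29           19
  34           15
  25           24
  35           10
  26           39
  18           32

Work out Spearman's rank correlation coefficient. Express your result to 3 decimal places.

-0.786

Rank p: 2, 5, 6, 3, 7, 4, 1
Rank q: 5, 3, 2, 4, 1, 7, 6
d = rank(p) − rank(q): -3, 2, 4, -1, 6, -3, -5; Σd² = 100
ρ = 1 − 6Σd² / [n(n²−1)] = 1 − 6×100 / (7×48) = 1 − 600/336 ≈ -0.786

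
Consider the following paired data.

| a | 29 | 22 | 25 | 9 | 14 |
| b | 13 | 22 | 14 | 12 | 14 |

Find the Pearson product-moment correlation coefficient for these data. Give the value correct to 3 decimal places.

0.230

n = 5, Σa = 99, Σb = 75, Σa² = 2227, Σb² = 1189, Σab = 1515
nΣab − ΣaΣb = 7575 − 7425 = 150
nΣa² − (Σa)² = 11135 − 9801 = 1334; nΣb² − (Σb)² = 5945 − 5625 = 320
r = 150 / √(1334 × 320) = 150 / 653.3605 ≈ 0.230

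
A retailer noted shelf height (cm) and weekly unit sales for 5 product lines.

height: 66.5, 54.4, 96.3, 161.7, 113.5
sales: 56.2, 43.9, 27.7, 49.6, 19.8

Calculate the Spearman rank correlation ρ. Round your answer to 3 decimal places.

Rank height: 2, 1, 3, 5, 4
Rank sales: 5, 3, 2, 4, 1
d = rank(height) − rank(sales): -3, -2, 1, 1, 3; Σd² = 24
ρ = 1 − 6Σd² / [n(n²−1)] = 1 − 6×24 / (5×24) = 1 − 144/120 ≈ -0.200

-0.200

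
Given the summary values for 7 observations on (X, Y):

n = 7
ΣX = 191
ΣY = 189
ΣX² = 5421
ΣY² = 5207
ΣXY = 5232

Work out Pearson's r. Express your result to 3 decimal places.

0.508

r = (nΣXY − ΣXΣY) / √[(nΣX² − (ΣX)²)(nΣY² − (ΣY)²)]
Numerator: 7×5232 − 191×189 = 525
Denominator: √[(37947 − 36481)(36449 − 35721)] = √[1466 × 728] = 1033.0770
r = 525 / 1033.0770 ≈ 0.508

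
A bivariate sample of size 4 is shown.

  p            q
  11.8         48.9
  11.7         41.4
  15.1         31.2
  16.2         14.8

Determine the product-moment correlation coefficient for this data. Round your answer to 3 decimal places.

-0.935

n = 4, Σp = 54.8, Σq = 136.3, Σp² = 766.58, Σq² = 5297.65, Σpq = 1772.28
nΣpq − ΣpΣq = 7089.12 − 7469.24 = -380.12
nΣp² − (Σp)² = 3066.32 − 3003.04 = 63.28; nΣq² − (Σq)² = 21190.6 − 18577.69 = 2612.91
r = -380.12 / √(63.28 × 2612.91) = -380.12 / 406.6263 ≈ -0.935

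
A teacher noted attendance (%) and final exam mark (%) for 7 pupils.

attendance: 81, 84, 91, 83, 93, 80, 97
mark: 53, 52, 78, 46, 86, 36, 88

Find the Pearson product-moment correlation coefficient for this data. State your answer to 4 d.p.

0.9636

n = 7, Σx = 609, Σy = 439, Σx² = 53245, Σy² = 30149, Σxy = 38991
nΣxy − ΣxΣy = 272937 − 267351 = 5586
nΣx² − (Σx)² = 372715 − 370881 = 1834; nΣy² − (Σy)² = 211043 − 192721 = 18322
r = 5586 / √(1834 × 18322) = 5586 / 5796.7705 ≈ 0.9636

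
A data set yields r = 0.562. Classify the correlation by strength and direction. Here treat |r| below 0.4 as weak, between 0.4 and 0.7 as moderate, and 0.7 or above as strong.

r = 0.562 > 0 so the relationship is positive.
|r| = 0.562, which falls in the moderate range.

moderate positive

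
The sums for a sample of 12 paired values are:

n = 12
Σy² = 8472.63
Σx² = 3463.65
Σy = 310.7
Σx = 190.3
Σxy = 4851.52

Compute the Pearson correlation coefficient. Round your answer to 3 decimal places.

-0.173

r = (nΣxy − ΣxΣy) / √[(nΣx² − (Σx)²)(nΣy² − (Σy)²)]
Numerator: 12×4851.52 − 190.3×310.7 = -907.97
Denominator: √[(41563.8 − 36214.09)(101671.56 − 96534.49)] = √[5349.71 × 5137.07] = 5242.3120
r = -907.97 / 5242.3120 ≈ -0.173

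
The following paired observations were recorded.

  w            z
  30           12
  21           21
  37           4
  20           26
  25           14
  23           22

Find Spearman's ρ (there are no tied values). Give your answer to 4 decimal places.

-0.9429

Rank w: 5, 2, 6, 1, 4, 3
Rank z: 2, 4, 1, 6, 3, 5
d = rank(w) − rank(z): 3, -2, 5, -5, 1, -2; Σd² = 68
ρ = 1 − 6Σd² / [n(n²−1)] = 1 − 6×68 / (6×35) = 1 − 408/210 ≈ -0.9429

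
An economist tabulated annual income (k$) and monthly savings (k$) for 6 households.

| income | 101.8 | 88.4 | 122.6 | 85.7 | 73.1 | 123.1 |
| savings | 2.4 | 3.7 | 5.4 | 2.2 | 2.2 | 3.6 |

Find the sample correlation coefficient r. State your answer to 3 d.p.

0.724

n = 6, Σx = 594.7, Σy = 19.5, Σx² = 61050.27, Σy² = 71.25, Σxy = 2025.96
nΣxy − ΣxΣy = 12155.76 − 11596.65 = 559.11
nΣx² − (Σx)² = 366301.62 − 353668.09 = 12633.53; nΣy² − (Σy)² = 427.5 − 380.25 = 47.25
r = 559.11 / √(12633.53 × 47.25) = 559.11 / 772.6152 ≈ 0.724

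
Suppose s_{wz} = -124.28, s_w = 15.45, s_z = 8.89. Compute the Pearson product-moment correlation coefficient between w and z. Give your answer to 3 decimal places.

-0.905

r = Cov(w,z) / (s_w · s_z) = -124.28 / (15.45 × 8.89)
  = -124.28 / 137.3505 ≈ -0.905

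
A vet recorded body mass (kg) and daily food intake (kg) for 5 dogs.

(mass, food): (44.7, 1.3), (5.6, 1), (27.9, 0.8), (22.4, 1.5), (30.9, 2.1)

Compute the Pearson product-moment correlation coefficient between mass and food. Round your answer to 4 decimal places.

n = 5, Σx = 131.5, Σy = 6.7, Σx² = 4264.43, Σy² = 9.99, Σxy = 184.52
nΣxy − ΣxΣy = 922.6 − 881.05 = 41.55
nΣx² − (Σx)² = 21322.15 − 17292.25 = 4029.9; nΣy² − (Σy)² = 49.95 − 44.89 = 5.06
r = 41.55 / √(4029.9 × 5.06) = 41.55 / 142.7981 ≈ 0.2910

0.2910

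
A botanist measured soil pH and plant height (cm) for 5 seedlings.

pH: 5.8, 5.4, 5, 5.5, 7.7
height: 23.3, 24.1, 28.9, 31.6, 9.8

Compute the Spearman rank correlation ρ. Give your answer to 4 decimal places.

Rank pH: 4, 2, 1, 3, 5
Rank height: 2, 3, 4, 5, 1
d = rank(pH) − rank(height): 2, -1, -3, -2, 4; Σd² = 34
ρ = 1 − 6Σd² / [n(n²−1)] = 1 − 6×34 / (5×24) = 1 − 204/120 ≈ -0.7000

-0.7000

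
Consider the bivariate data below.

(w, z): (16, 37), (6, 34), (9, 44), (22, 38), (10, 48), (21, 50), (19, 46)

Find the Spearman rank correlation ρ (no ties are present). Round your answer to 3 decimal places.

0.393

Rank w: 4, 1, 2, 7, 3, 6, 5
Rank z: 2, 1, 4, 3, 6, 7, 5
d = rank(w) − rank(z): 2, 0, -2, 4, -3, -1, 0; Σd² = 34
ρ = 1 − 6Σd² / [n(n²−1)] = 1 − 6×34 / (7×48) = 1 − 204/336 ≈ 0.393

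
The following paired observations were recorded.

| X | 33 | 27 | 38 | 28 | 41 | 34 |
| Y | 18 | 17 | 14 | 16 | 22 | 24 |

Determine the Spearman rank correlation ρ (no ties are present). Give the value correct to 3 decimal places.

Rank X: 3, 1, 5, 2, 6, 4
Rank Y: 4, 3, 1, 2, 5, 6
d = rank(X) − rank(Y): -1, -2, 4, 0, 1, -2; Σd² = 26
ρ = 1 − 6Σd² / [n(n²−1)] = 1 − 6×26 / (6×35) = 1 − 156/210 ≈ 0.257

0.257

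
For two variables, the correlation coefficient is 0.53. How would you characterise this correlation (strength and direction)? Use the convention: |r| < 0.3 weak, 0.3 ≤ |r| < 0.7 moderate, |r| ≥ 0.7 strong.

moderate positive

r = 0.53 > 0 so the relationship is positive.
|r| = 0.53, which falls in the moderate range.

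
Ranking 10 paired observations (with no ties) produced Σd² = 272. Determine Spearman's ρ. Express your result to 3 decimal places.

ρ = 1 − 6Σd² / [n(n²−1)] = 1 − 6×272 / (10×99)
  = 1 − 1632/990 = 1 − 1.6485 ≈ -0.648

-0.648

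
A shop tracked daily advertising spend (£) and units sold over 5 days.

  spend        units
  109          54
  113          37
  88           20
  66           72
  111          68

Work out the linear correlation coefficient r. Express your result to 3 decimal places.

n = 5, Σx = 487, Σy = 251, Σx² = 49071, Σy² = 14493, Σxy = 24127
nΣxy − ΣxΣy = 120635 − 122237 = -1602
nΣx² − (Σx)² = 245355 − 237169 = 8186; nΣy² − (Σy)² = 72465 − 63001 = 9464
r = -1602 / √(8186 × 9464) = -1602 / 8801.8353 ≈ -0.182

-0.182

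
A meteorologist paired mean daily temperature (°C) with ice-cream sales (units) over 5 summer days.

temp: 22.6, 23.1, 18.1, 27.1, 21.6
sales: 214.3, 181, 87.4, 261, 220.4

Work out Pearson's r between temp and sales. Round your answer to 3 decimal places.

n = 5, Σx = 112.5, Σy = 964.1, Σx² = 2572.95, Σy² = 203021.41, Σxy = 22439.96
nΣxy − ΣxΣy = 112199.8 − 108461.25 = 3738.55
nΣx² − (Σx)² = 12864.75 − 12656.25 = 208.5; nΣy² − (Σy)² = 1015107.05 − 929488.81 = 85618.24
r = 3738.55 / √(208.5 × 85618.24) = 3738.55 / 4225.0921 ≈ 0.885

0.885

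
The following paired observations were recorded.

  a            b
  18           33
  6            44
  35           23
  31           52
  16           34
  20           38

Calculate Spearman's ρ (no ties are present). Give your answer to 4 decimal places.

-0.2571

Rank a: 3, 1, 6, 5, 2, 4
Rank b: 2, 5, 1, 6, 3, 4
d = rank(a) − rank(b): 1, -4, 5, -1, -1, 0; Σd² = 44
ρ = 1 − 6Σd² / [n(n²−1)] = 1 − 6×44 / (6×35) = 1 − 264/210 ≈ -0.2571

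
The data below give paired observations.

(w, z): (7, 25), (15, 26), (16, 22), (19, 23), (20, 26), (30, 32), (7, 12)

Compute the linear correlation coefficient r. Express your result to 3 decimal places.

0.736

n = 7, Σw = 114, Σz = 166, Σw² = 2240, Σz² = 4158, Σwz = 2918
nΣwz − ΣwΣz = 20426 − 18924 = 1502
nΣw² − (Σw)² = 15680 − 12996 = 2684; nΣz² − (Σz)² = 29106 − 27556 = 1550
r = 1502 / √(2684 × 1550) = 1502 / 2039.6568 ≈ 0.736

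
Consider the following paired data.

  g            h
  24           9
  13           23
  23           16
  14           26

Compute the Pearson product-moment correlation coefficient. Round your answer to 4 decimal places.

n = 4, Σg = 74, Σh = 74, Σg² = 1470, Σh² = 1542, Σgh = 1247
nΣgh − ΣgΣh = 4988 − 5476 = -488
nΣg² − (Σg)² = 5880 − 5476 = 404; nΣh² − (Σh)² = 6168 − 5476 = 692
r = -488 / √(404 × 692) = -488 / 528.7419 ≈ -0.9229

-0.9229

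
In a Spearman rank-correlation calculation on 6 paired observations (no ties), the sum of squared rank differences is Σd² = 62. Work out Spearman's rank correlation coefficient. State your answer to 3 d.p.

-0.771

ρ = 1 − 6Σd² / [n(n²−1)] = 1 − 6×62 / (6×35)
  = 1 − 372/210 = 1 − 1.7714 ≈ -0.771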